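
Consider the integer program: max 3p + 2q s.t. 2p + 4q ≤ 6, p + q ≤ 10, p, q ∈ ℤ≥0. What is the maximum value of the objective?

(p,q)=(3,0): 2·3+4·0=6≤6, 1·3+1·0=3≤10, objective 9.
(p,q)=(2,0): 2·2+4·0=4≤6, 1·2+1·0=2≤10, objective 6.
Maximum is 9 at (p,q)=(3,0).

9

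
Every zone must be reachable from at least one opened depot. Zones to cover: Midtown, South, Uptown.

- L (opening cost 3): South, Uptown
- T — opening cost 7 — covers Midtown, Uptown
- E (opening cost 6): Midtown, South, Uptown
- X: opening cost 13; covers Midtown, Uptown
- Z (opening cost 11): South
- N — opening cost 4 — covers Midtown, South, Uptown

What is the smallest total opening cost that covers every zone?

N alone covers Midtown, South, Uptown — every zone.
Total opening cost: 4.
No cover costs less than 4.

4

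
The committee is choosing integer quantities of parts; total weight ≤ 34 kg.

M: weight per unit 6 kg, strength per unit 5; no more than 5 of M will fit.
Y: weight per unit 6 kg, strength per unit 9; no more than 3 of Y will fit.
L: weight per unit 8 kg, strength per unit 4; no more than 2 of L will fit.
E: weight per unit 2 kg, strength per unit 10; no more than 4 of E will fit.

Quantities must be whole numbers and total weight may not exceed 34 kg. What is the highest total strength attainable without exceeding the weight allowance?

72

E has the best ratio (10/2); taking only E gives at most 4×10 = 40 (stopped by the supply cap of 4).
Mixing does better — 1×M, 3×Y, and 4×E: weight 32 ≤ 34, strength 1·5 + 3·9 + 4·10 = 72.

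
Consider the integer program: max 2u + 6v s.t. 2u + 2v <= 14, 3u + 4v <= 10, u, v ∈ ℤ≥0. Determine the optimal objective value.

12

Relaxing integrality, the LP optimum is 15.00 at (u,v) = (0, 2.5), which is not an integer point.
(u,v)=(0,2): 2·0+2·2=4≤14, 3·0+4·2=8≤10, objective 12.
(u,v)=(1,1): 2·1+2·1=4≤14, 3·1+4·1=7≤10, objective 8.
(u,v)=(0,1): 2·0+2·1=2≤14, 3·0+4·1=4≤10, objective 6.
Maximum is 12 at (u,v)=(0,2).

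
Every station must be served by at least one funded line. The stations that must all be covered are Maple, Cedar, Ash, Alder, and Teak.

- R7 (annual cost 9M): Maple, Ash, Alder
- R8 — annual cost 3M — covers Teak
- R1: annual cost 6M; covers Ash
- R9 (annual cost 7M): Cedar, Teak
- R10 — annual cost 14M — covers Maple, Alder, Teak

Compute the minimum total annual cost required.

16

This is a weighted set-cover instance.
Choose R7 and R9: together they cover Maple, Cedar, Ash, Alder, Teak — every station.
Total annual cost: 9 + 7 = 16.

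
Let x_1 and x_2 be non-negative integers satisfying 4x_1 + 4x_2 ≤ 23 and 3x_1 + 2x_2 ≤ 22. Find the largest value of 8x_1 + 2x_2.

(x_1,x_2)=(5,0): 4·5+4·0=20≤23, 3·5+2·0=15≤22, objective 40.
(x_1,x_2)=(4,1): 4·4+4·1=20≤23, 3·4+2·1=14≤22, objective 34.
(x_1,x_2)=(4,0): 4·4+4·0=16≤23, 3·4+2·0=12≤22, objective 32.
No feasible integer point exceeds 40.

40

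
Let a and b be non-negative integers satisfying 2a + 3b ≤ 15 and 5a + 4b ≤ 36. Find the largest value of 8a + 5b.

(a,b)=(7,0) is feasible, giving 56.
(a,b)=(6,1) is feasible, giving 53.
(a,b)=(6,0) is feasible, giving 48.
The best lattice point is (7,0), giving 56.

56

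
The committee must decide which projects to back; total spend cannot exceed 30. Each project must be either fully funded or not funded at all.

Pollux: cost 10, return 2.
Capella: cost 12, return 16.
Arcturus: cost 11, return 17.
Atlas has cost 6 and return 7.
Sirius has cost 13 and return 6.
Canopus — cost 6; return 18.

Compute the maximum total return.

Allowing fractional choices, the relaxed optimum would be about 52.2, but projects are indivisible.
Capella + Arcturus + Canopus: cost 12 + 11 + 6 = 29 ≤ 30, return 16 + 17 + 18 = 51.
Capella + Atlas + Canopus: cost 12 + 6 + 6 = 24 ≤ 30, return 16 + 7 + 18 = 41.
Arcturus + Atlas + Canopus: cost 11 + 6 + 6 = 23 ≤ 30, return 17 + 7 + 18 = 42.
Best is Capella, Arcturus, and Canopus with total return 51.

51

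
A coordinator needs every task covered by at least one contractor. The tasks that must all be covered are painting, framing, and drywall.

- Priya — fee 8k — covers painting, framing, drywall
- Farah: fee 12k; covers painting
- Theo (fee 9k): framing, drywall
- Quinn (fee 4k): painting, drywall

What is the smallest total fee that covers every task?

8

This is a weighted set-cover instance.
The greedy cost-per-new-task heuristic would pick Quinn and Priya for 12, but a cheaper cover exists.
Priya alone covers painting, framing, drywall — every task.
Total fee: 8.
No cover costs less than 8.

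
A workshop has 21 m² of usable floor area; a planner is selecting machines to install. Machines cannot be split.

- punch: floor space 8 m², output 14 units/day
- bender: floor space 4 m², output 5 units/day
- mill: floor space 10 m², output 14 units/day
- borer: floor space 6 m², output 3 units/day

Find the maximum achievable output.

28

Treat it as a binary knapsack problem.
Allowing fractional choices, the relaxed optimum would be about 31.8, but machines are indivisible.
bender + mill + borer: floor space 4 + 10 + 6 = 20 ≤ 21, output 5 + 14 + 3 = 22.
punch + bender + borer: floor space 8 + 4 + 6 = 18 ≤ 21, output 14 + 5 + 3 = 22.
punch + mill: floor space 8 + 10 = 18 ≤ 21, output 14 + 14 = 28.
Best is punch and mill with total output 28.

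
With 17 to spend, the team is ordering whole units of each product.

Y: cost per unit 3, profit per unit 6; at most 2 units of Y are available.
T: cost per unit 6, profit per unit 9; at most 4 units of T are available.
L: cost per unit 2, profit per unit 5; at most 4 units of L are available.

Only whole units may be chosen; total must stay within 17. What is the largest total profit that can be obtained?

This is a bounded integer knapsack.
Take 1×Y, 1×T, and 4×L: cost 17 ≤ 17, profit 1·6 + 1·9 + 4·5 = 35.
L has the best ratio (5/2) and is taken to its limit of 4; remaining capacity is filled optimally with the others.

35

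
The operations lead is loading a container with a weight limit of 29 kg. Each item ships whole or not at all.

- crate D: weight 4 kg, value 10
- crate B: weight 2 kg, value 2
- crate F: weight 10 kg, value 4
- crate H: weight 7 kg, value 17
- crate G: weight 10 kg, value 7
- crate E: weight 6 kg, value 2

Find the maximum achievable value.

This is an integer program with binary decision variables.
Take crate D, crate B, crate H, crate G, and crate E: weight 4 + 2 + 7 + 10 + 6 = 29 ≤ 29, value 10 + 2 + 17 + 7 + 2 = 38.
No other feasible combination does better.

38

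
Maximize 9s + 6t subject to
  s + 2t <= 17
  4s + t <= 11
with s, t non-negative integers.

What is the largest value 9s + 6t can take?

51

(s,t)=(1,7) is feasible, giving 51.
(s,t)=(0,8) is feasible, giving 48.
(s,t)=(1,6) is feasible, giving 45.
(s,t)=(0,7) is feasible, giving 42.
The best lattice point is (1,7), giving 51.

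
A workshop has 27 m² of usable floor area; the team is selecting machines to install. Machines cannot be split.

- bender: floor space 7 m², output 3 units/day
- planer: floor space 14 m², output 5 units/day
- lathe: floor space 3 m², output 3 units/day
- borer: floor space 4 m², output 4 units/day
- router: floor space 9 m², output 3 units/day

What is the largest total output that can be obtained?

Take bender, lathe, borer, and router: floor space 7 + 3 + 4 + 9 = 23 ≤ 27, output 3 + 3 + 4 + 3 = 13.
No other feasible combination does better.

13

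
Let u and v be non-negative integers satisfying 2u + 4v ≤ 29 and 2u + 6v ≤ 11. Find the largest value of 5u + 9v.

Relaxing integrality, the LP optimum is 27.50 at (u,v) = (5.5, 0), which is not an integer point.
(u,v)=(5,0): 2·5+4·0=10≤29, 2·5+6·0=10≤11, objective 25.
(u,v)=(4,0): 2·4+4·0=8≤29, 2·4+6·0=8≤11, objective 20.
Maximum is 25 at (u,v)=(5,0).

25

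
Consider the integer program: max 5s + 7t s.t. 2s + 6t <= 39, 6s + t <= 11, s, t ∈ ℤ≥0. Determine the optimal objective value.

(s,t)=(0,6): 2·0+6·6=36≤39, 6·0+1·6=6≤11, objective 42.
(s,t)=(1,5): 2·1+6·5=32≤39, 6·1+1·5=11≤11, objective 40.
(s,t)=(0,5): 2·0+6·5=30≤39, 6·0+1·5=5≤11, objective 35.
Maximum is 42 at (s,t)=(0,6).

42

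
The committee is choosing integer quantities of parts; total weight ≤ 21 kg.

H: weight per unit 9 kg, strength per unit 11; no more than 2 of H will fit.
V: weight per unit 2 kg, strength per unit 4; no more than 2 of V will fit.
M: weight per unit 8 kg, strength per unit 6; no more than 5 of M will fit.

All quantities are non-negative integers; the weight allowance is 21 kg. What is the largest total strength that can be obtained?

26

This is a bounded integer knapsack.
V has the best ratio (4/2); taking only V gives at most 2×4 = 8 (stopped by the supply cap of 2).
Mixing does better — 2×H and 1×V: weight 20 ≤ 21, strength 2·11 + 1·4 = 26.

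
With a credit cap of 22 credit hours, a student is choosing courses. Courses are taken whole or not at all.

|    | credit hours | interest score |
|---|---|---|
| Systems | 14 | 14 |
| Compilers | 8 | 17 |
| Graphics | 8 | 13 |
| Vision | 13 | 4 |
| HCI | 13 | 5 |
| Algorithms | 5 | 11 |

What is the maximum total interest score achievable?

41

Allowing fractional choices, the relaxed optimum would be about 42.0, but courses are indivisible.
Compilers + Graphics + Algorithms: credit hours 8 + 8 + 5 = 21 ≤ 22, interest score 17 + 13 + 11 = 41.
Systems + Compilers: credit hours 14 + 8 = 22 ≤ 22, interest score 14 + 17 = 31.
Compilers + Graphics: credit hours 8 + 8 = 16 ≤ 22, interest score 17 + 13 = 30.
Best is Compilers, Graphics, and Algorithms with total interest score 41.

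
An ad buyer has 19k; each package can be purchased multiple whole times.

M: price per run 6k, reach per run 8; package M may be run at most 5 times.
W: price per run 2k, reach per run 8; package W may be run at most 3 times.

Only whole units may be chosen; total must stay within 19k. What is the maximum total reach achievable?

W has the best ratio (8/2); taking only W gives at most 3×8 = 24 (stopped by the supply cap of 3).
Mixing does better — 2×M and 3×W: price 18 ≤ 19, reach 2·8 + 3·8 = 40.

40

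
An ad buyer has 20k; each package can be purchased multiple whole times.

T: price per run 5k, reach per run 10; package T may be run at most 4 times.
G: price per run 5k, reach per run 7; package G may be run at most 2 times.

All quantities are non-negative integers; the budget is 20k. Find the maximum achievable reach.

3×T and 1×G: price 20 ≤ 20, reach 3·10 + 1·7 = 37.
4×T: price 20 ≤ 20, reach 4·10 = 40.
Best is 40.

40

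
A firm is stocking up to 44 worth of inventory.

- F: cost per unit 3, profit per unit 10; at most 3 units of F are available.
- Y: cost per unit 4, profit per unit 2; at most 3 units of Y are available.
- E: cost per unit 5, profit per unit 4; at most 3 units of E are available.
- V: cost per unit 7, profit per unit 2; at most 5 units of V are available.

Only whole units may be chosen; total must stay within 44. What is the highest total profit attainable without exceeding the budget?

50

Take 3×F, 3×Y, 3×E, and 1×V: cost 43 ≤ 44, profit 3·10 + 3·2 + 3·4 + 1·2 = 50.
F has the best ratio (10/3) and is taken to its limit of 3; remaining capacity is filled optimally with the others.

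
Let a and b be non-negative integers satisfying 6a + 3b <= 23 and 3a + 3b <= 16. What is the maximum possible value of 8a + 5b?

(a,b)=(2,3): 6·2+3·3=21≤23, 3·2+3·3=15≤16, objective 31.
(a,b)=(1,4): 6·1+3·4=18≤23, 3·1+3·4=15≤16, objective 28.
(a,b)=(2,2): 6·2+3·2=18≤23, 3·2+3·2=12≤16, objective 26.
The best lattice point is (2,3), giving 31.

31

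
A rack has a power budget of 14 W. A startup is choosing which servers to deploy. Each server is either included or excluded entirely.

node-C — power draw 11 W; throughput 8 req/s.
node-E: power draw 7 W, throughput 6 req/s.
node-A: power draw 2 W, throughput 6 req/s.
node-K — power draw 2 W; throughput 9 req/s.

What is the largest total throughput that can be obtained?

21

Take node-E, node-A, and node-K: power draw 7 + 2 + 2 = 11 ≤ 14, throughput 6 + 6 + 9 = 21.
No other feasible combination does better.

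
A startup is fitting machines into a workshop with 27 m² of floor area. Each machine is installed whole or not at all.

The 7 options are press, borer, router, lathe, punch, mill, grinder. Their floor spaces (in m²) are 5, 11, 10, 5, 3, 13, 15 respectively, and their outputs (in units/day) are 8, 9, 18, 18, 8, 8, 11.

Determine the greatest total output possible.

Treat it as a binary knapsack problem.
Take press, router, lathe, and punch: floor space 5 + 10 + 5 + 3 = 23 ≤ 27, output 8 + 18 + 18 + 8 = 52.
No other feasible combination does better.

52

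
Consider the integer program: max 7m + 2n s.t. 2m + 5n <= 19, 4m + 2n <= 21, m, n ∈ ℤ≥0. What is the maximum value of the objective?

35

(m,n)=(5,0) is feasible, giving 35.
(m,n)=(4,1) is feasible, giving 30.
(m,n)=(4,0) is feasible, giving 28.
No feasible integer point exceeds 35.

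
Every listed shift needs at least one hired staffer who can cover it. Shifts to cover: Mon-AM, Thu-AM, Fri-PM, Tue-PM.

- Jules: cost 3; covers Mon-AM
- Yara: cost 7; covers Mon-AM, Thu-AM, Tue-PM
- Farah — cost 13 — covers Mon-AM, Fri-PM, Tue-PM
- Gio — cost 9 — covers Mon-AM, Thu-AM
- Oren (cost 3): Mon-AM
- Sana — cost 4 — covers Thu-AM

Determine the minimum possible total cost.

This is an integer covering problem.
The greedy cost-per-new-shift heuristic would pick Yara and Farah for 20, but a cheaper cover exists.
Choose Farah and Sana: together they cover Mon-AM, Thu-AM, Fri-PM, Tue-PM — every shift.
Total cost: 13 + 4 = 17.
No cover costs less than 17.

17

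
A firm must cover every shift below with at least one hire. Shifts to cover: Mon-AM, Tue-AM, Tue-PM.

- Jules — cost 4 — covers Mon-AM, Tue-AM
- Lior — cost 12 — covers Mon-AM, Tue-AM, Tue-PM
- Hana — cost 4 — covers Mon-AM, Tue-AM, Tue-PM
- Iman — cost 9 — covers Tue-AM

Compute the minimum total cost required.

This is a weighted set-cover instance.
Hana alone covers Mon-AM, Tue-AM, Tue-PM — every shift.
Total cost: 4.
No cover costs less than 4.

4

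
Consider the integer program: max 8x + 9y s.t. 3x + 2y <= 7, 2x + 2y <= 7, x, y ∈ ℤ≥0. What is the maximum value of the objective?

The continuous relaxation peaks at (0, 3.5) with value 31.50; rounding to a feasible lattice point costs some objective.
(x,y)=(0,3): 3·0+2·3=6≤7, 2·0+2·3=6≤7, objective 27.
(x,y)=(1,2): 3·1+2·2=7≤7, 2·1+2·2=6≤7, objective 26.
(x,y)=(0,2): 3·0+2·2=4≤7, 2·0+2·2=4≤7, objective 18.
The best lattice point is (0,3), giving 27.

27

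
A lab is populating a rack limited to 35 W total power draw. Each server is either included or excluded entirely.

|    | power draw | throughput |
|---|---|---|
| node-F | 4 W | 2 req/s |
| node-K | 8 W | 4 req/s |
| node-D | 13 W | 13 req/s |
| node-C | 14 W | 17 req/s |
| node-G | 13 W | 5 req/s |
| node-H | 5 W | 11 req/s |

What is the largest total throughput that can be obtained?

Treat it as a binary knapsack problem.
Allowing fractional choices, the relaxed optimum would be about 42.5, but servers are indivisible.
node-D + node-C + node-H: power draw 13 + 14 + 5 = 32 ≤ 35, throughput 13 + 17 + 11 = 41.
node-F + node-K + node-C + node-H: power draw 4 + 8 + 14 + 5 = 31 ≤ 35, throughput 2 + 4 + 17 + 11 = 34.
node-K + node-D + node-C: power draw 8 + 13 + 14 = 35 ≤ 35, throughput 4 + 13 + 17 = 34.
Best is node-D, node-C, and node-H with total throughput 41.

41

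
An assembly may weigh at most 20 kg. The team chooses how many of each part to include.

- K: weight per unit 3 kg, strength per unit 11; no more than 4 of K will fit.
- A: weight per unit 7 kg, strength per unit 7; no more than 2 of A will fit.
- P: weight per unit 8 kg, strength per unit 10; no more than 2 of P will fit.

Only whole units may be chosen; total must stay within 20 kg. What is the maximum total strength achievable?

Take 4×K and 1×P: weight 20 ≤ 20, strength 4·11 + 1·10 = 54.
K has the best ratio (11/3) and is taken to its limit of 4; remaining capacity is filled optimally with the others.

54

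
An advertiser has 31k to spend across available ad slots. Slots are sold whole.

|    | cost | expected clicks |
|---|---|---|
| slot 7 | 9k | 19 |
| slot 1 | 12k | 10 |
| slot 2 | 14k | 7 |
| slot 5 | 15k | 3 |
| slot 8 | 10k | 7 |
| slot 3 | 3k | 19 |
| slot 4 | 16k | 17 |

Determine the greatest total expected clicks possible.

55

Allowing fractional choices, the relaxed optimum would be about 57.5, but ad slots are indivisible.
slot 7 + slot 3 + slot 4: cost 9 + 3 + 16 = 28 ≤ 31, expected clicks 19 + 19 + 17 = 55.
slot 7 + slot 1 + slot 3: cost 9 + 12 + 3 = 24 ≤ 31, expected clicks 19 + 10 + 19 = 48.
slot 1 + slot 3 + slot 4: cost 12 + 3 + 16 = 31 ≤ 31, expected clicks 10 + 19 + 17 = 46.
Best is slot 7, slot 3, and slot 4 with total expected clicks 55.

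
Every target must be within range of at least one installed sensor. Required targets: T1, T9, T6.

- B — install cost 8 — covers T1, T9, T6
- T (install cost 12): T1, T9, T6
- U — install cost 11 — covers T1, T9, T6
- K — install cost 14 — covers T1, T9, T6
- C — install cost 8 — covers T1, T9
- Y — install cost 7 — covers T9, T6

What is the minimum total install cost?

This is an integer covering problem.
B alone covers T1, T9, T6 — every target.
Total install cost: 8.

8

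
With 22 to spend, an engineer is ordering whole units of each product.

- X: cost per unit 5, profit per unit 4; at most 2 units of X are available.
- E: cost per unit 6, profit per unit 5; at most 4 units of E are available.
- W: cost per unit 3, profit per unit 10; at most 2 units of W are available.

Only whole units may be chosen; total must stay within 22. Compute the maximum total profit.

Take 2×X, 1×E, and 2×W: cost 22 ≤ 22, profit 2·4 + 1·5 + 2·10 = 33.
W has the best ratio (10/3) and is taken to its limit of 2; remaining capacity is filled optimally with the others.

33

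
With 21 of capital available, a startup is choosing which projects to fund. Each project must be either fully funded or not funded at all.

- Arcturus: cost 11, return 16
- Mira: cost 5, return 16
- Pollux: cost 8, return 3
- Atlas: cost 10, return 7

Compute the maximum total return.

Mira + Atlas: cost 5 + 10 = 15 ≤ 21, return 16 + 7 = 23.
Arcturus + Atlas: cost 11 + 10 = 21 ≤ 21, return 16 + 7 = 23.
Arcturus + Mira: cost 11 + 5 = 16 ≤ 21, return 16 + 16 = 32.
Best is Arcturus and Mira with total return 32.

32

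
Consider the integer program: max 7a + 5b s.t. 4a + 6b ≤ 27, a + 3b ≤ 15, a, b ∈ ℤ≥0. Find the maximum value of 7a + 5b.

42

Relaxing integrality, the LP optimum is 47.25 at (a,b) = (6.75, 0), which is not an integer point.
(a,b)=(6,0): 4·6+6·0=24≤27, 1·6+3·0=6≤15, objective 42.
(a,b)=(5,1): 4·5+6·1=26≤27, 1·5+3·1=8≤15, objective 40.
(a,b)=(5,0): 4·5+6·0=20≤27, 1·5+3·0=5≤15, objective 35.
Maximum is 42 at (a,b)=(6,0).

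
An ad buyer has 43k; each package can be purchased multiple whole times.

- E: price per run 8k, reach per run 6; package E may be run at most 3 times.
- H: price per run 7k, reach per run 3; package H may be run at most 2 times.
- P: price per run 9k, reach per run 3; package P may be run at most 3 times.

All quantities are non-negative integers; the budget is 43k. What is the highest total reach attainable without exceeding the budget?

24

This is a bounded integer knapsack.
3×E, 1×H, and 1×P: price 40 ≤ 43, reach 3·6 + 1·3 + 1·3 = 24.
3×E and 2×P: price 42 ≤ 43, reach 3·6 + 2·3 = 24.
Best is 24.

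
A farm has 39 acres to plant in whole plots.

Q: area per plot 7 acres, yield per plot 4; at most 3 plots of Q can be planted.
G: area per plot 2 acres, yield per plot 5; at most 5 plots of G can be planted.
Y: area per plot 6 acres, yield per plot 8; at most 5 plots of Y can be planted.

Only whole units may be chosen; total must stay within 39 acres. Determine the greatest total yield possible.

60

This is a bounded integer knapsack.
Take 4×G and 5×Y: area 38 ≤ 39, yield 4·5 + 5·8 = 60.
No other integer combination yields more.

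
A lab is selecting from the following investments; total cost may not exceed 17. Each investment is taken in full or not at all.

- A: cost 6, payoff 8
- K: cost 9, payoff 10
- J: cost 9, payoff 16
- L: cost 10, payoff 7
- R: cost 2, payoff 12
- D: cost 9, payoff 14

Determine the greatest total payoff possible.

Allowing fractional choices, the relaxed optimum would be about 37.3, but investments are indivisible.
A + R + D: cost 6 + 2 + 9 = 17 ≤ 17, payoff 8 + 12 + 14 = 34.
A + J + R: cost 6 + 9 + 2 = 17 ≤ 17, payoff 8 + 16 + 12 = 36.
A + K + R: cost 6 + 9 + 2 = 17 ≤ 17, payoff 8 + 10 + 12 = 30.
Best is A, J, and R with total payoff 36.

36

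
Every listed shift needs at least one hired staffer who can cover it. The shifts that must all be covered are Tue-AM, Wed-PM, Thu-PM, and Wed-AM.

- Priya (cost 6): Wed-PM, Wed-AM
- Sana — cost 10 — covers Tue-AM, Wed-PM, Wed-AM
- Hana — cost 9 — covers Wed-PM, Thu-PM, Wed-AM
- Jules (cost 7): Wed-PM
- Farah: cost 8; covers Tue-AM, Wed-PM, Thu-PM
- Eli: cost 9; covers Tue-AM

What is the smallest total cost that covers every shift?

14

This is a weighted set-cover instance.
Choose Priya and Farah: together they cover Tue-AM, Wed-PM, Thu-PM, Wed-AM — every shift.
Total cost: 6 + 8 = 14.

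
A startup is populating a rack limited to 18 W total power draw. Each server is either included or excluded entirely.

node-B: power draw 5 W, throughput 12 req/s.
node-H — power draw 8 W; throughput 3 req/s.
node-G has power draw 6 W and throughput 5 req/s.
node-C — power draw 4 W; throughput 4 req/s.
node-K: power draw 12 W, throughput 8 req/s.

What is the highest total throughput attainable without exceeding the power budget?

node-B + node-K: power draw 5 + 12 = 17 ≤ 18, throughput 12 + 8 = 20.
node-B + node-H + node-C: power draw 5 + 8 + 4 = 17 ≤ 18, throughput 12 + 3 + 4 = 19.
node-B + node-G + node-C: power draw 5 + 6 + 4 = 15 ≤ 18, throughput 12 + 5 + 4 = 21.
Best is node-B, node-G, and node-C with total throughput 21.

21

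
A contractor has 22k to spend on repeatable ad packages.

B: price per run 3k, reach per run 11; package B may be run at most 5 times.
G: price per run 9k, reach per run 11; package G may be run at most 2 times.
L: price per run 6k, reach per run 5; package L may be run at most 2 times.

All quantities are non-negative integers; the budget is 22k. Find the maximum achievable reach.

60

B has the best ratio (11/3); taking only B gives at most 5×11 = 55 (stopped by the supply cap of 5).
Mixing does better — 5×B and 1×L: price 21 ≤ 22, reach 5·11 + 1·5 = 60.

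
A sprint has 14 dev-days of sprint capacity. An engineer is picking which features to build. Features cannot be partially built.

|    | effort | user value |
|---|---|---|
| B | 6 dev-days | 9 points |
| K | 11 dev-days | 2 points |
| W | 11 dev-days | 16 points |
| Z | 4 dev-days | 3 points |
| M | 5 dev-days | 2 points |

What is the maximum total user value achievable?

Take W: effort 11 ≤ 14, user value 16.
No other feasible combination does better.

16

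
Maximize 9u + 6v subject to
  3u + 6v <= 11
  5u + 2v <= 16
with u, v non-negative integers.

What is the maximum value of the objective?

27

(u,v)=(3,0) is feasible, giving 27.
(u,v)=(2,0) is feasible, giving 18.
Maximum is 27 at (u,v)=(3,0).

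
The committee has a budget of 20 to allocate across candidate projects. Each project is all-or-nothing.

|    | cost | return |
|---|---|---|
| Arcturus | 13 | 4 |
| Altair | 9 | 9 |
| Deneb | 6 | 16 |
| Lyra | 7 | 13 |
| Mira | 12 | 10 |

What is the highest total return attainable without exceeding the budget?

29

Deneb + Lyra: cost 6 + 7 = 13 ≤ 20, return 16 + 13 = 29.
Deneb + Mira: cost 6 + 12 = 18 ≤ 20, return 16 + 10 = 26.
Best is Deneb and Lyra with total return 29.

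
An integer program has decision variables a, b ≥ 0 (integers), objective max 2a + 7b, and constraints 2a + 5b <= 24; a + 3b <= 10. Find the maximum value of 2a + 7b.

Relaxing integrality, the LP optimum is 23.33 at (a,b) = (0, 3.33), which is not an integer point.
(a,b)=(1,3): 2·1+5·3=17≤24, 1·1+3·3=10≤10, objective 23.
(a,b)=(0,3): 2·0+5·3=15≤24, 1·0+3·3=9≤10, objective 21.
The best lattice point is (1,3), giving 23.

23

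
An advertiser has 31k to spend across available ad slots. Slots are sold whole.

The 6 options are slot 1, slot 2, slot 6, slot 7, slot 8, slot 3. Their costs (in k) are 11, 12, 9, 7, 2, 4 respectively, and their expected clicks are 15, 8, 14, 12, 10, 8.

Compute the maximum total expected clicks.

51

slot 1 + slot 6 + slot 7 + slot 3: cost 11 + 9 + 7 + 4 = 31 ≤ 31, expected clicks 15 + 14 + 12 + 8 = 49.
slot 1 + slot 6 + slot 7 + slot 8: cost 11 + 9 + 7 + 2 = 29 ≤ 31, expected clicks 15 + 14 + 12 + 10 = 51.
slot 1 + slot 6 + slot 8 + slot 3: cost 11 + 9 + 2 + 4 = 26 ≤ 31, expected clicks 15 + 14 + 10 + 8 = 47.
Best is slot 1, slot 6, slot 7, and slot 8 with total expected clicks 51.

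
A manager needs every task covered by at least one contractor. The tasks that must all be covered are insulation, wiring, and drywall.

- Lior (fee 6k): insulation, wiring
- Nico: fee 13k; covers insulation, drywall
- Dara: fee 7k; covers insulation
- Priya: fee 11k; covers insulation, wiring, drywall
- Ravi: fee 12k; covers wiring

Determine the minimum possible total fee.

The greedy cost-per-new-task heuristic would pick Lior and Priya for 17, but a cheaper cover exists.
Priya alone covers insulation, wiring, drywall — every task.
Total fee: 11.
No cover costs less than 11.

11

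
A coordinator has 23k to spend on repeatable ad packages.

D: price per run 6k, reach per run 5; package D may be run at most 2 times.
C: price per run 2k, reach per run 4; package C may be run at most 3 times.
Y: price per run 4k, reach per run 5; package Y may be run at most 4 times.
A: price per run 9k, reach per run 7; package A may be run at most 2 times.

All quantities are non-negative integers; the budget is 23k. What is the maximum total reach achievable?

C has the best ratio (4/2); taking only C gives at most 3×4 = 12 (stopped by the supply cap of 3).
Mixing does better — 3×C and 4×Y: price 22 ≤ 23, reach 3·4 + 4·5 = 32.

32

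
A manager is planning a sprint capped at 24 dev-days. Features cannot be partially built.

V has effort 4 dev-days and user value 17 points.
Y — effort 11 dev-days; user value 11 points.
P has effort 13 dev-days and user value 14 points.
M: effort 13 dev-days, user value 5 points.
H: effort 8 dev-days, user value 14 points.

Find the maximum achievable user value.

V + Y + H: effort 4 + 11 + 8 = 23 ≤ 24, user value 17 + 11 + 14 = 42.
V + H: effort 4 + 8 = 12 ≤ 24, user value 17 + 14 = 31.
V + P: effort 4 + 13 = 17 ≤ 24, user value 17 + 14 = 31.
Best is V, Y, and H with total user value 42.

42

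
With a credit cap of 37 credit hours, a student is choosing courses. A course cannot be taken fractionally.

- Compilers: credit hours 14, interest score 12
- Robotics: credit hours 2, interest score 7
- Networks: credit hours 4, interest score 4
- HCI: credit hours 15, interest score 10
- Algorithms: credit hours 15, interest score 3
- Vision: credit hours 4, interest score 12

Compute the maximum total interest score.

Take Compilers, Robotics, HCI, and Vision: credit hours 14 + 2 + 15 + 4 = 35 ≤ 37, interest score 12 + 7 + 10 + 12 = 41.
No other feasible combination does better.

41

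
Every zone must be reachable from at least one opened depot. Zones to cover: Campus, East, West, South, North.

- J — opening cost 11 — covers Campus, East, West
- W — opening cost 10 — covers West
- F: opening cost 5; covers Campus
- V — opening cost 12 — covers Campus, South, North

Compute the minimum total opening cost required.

23

Choose J and V: together they cover Campus, East, West, South, North — every zone.
Total opening cost: 11 + 12 = 23.
No cover costs less than 23.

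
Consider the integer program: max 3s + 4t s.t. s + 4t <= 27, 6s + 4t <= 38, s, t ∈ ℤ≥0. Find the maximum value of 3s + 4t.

30

(s,t)=(2,6): 1·2+4·6=26≤27, 6·2+4·6=36≤38, objective 30.
(s,t)=(3,5): 1·3+4·5=23≤27, 6·3+4·5=38≤38, objective 29.
The best lattice point is (2,6), giving 30.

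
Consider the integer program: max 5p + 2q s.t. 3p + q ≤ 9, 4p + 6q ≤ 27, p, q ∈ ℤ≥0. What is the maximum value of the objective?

16

(p,q)=(2,3): 3·2+1·3=9≤9, 4·2+6·3=26≤27, objective 16.
(p,q)=(2,2): 3·2+1·2=8≤9, 4·2+6·2=20≤27, objective 14.
(p,q)=(1,3): 3·1+1·3=6≤9, 4·1+6·3=22≤27, objective 11.
No feasible integer point exceeds 16.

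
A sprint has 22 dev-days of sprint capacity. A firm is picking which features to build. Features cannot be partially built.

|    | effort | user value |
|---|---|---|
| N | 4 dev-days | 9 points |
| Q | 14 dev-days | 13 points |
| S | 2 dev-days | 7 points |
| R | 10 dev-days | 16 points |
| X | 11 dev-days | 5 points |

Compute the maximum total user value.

N + Q + S: effort 4 + 14 + 2 = 20 ≤ 22, user value 9 + 13 + 7 = 29.
N + S + R: effort 4 + 2 + 10 = 16 ≤ 22, user value 9 + 7 + 16 = 32.
Best is N, S, and R with total user value 32.

32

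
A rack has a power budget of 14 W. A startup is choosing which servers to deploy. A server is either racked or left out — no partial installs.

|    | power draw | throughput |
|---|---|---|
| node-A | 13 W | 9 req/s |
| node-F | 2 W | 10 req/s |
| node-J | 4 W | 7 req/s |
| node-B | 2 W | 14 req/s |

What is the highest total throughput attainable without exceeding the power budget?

31

This is a 0-1 knapsack instance.
Take node-F, node-J, and node-B: power draw 2 + 4 + 2 = 8 ≤ 14, throughput 10 + 7 + 14 = 31.
No other feasible combination does better.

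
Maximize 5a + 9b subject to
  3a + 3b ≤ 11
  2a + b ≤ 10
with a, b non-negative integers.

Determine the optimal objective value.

(a,b)=(0,3): 3·0+3·3=9≤11, 2·0+1·3=3≤10, objective 27.
(a,b)=(1,2): 3·1+3·2=9≤11, 2·1+1·2=4≤10, objective 23.
(a,b)=(0,2): 3·0+3·2=6≤11, 2·0+1·2=2≤10, objective 18.
No feasible integer point exceeds 27.

27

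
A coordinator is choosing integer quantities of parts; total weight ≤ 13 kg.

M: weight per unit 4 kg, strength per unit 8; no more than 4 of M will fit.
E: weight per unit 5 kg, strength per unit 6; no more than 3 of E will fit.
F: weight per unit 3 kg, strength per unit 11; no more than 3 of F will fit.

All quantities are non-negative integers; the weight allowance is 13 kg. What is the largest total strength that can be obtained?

41

This is a bounded integer knapsack.
1×M and 3×F: weight 13 ≤ 13, strength 1·8 + 3·11 = 41.
3×F: weight 9 ≤ 13, strength 3·11 = 33.
Best is 41.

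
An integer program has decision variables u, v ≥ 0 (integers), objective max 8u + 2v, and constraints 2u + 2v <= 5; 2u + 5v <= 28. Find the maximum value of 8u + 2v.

The continuous relaxation peaks at (2.5, 0) with value 20.00; rounding to a feasible lattice point costs some objective.
(u,v)=(2,0): 2·2+2·0=4≤5, 2·2+5·0=4≤28, objective 16.
(u,v)=(1,1): 2·1+2·1=4≤5, 2·1+5·1=7≤28, objective 10.
The best lattice point is (2,0), giving 16.

16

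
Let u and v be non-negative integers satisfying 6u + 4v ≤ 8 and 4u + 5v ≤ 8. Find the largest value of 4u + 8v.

8

(u,v)=(0,1): 6·0+4·1=4≤8, 4·0+5·1=5≤8, objective 8.
(u,v)=(1,0): 6·1+4·0=6≤8, 4·1+5·0=4≤8, objective 4.
No feasible integer point exceeds 8.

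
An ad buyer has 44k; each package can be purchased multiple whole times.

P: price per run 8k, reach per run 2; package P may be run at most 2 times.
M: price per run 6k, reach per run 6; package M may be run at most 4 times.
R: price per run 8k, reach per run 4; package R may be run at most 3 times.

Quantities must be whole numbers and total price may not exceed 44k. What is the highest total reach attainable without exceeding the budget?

M has the best ratio (6/6); taking only M gives at most 4×6 = 24 (stopped by the supply cap of 4).
Mixing does better — 4×M and 2×R: price 40 ≤ 44, reach 4·6 + 2·4 = 32.

32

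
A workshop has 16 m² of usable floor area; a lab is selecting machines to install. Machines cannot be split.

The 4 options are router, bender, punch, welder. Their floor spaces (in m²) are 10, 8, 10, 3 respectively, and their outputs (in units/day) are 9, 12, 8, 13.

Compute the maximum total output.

25

punch + welder: floor space 10 + 3 = 13 ≤ 16, output 8 + 13 = 21.
bender + welder: floor space 8 + 3 = 11 ≤ 16, output 12 + 13 = 25.
router + welder: floor space 10 + 3 = 13 ≤ 16, output 9 + 13 = 22.
Best is bender and welder with total output 25.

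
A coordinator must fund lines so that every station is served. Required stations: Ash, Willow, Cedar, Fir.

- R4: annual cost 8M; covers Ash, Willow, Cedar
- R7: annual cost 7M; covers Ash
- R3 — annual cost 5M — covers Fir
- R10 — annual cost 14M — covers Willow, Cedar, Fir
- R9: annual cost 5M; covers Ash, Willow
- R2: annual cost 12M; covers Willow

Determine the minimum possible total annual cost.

This is a weighted set-cover instance.
The greedy cost-per-new-station heuristic would pick R9, R3, and R4 for 18, but a cheaper cover exists.
Choose R4 and R3: together they cover Ash, Willow, Cedar, Fir — every station.
Total annual cost: 8 + 5 = 13.
No cover costs less than 13.

13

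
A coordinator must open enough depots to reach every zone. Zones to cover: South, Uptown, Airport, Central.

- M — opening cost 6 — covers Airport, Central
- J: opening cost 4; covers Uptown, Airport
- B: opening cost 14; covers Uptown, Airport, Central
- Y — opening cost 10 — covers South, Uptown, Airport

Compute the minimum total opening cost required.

The greedy cost-per-new-zone heuristic would pick J, M, and Y for 20, but a cheaper cover exists.
Choose M and Y: together they cover South, Uptown, Airport, Central — every zone.
Total opening cost: 6 + 10 = 16.
No cover costs less than 16.

16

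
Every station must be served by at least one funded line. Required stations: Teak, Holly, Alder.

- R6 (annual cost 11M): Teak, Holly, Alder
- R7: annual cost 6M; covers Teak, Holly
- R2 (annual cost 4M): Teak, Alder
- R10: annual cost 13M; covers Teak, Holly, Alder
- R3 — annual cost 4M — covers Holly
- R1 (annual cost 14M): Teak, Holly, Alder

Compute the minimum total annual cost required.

Choose R2 and R3: together they cover Teak, Holly, Alder — every station.
Total annual cost: 4 + 4 = 8.
No cover costs less than 8.

8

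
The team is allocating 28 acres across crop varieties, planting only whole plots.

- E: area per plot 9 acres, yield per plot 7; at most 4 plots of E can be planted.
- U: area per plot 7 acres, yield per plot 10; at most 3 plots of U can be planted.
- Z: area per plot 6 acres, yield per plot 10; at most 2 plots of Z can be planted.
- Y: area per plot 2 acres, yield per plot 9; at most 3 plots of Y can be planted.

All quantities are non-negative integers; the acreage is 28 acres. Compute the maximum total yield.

This is a bounded integer knapsack.
Y has the best ratio (9/2); taking only Y gives at most 3×9 = 27 (stopped by the supply cap of 3).
Mixing does better — 1×U, 2×Z, and 3×Y: area 25 ≤ 28, yield 1·10 + 2·10 + 3·9 = 57.

57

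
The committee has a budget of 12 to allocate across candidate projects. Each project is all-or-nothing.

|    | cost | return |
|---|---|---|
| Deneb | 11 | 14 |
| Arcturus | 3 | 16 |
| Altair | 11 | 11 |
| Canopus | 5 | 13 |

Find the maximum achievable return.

29

Deneb: cost 11 ≤ 12, return 14.
Arcturus: cost 3 ≤ 12, return 16.
Arcturus + Canopus: cost 3 + 5 = 8 ≤ 12, return 16 + 13 = 29.
Best is Arcturus and Canopus with total return 29.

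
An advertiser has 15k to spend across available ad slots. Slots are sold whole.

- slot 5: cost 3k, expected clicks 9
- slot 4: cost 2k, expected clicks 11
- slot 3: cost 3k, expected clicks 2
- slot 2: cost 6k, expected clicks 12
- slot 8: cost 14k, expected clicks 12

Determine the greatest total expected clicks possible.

34

Allowing fractional choices, the relaxed optimum would be about 35.4, but ad slots are indivisible.
slot 5 + slot 4 + slot 3 + slot 2: cost 3 + 2 + 3 + 6 = 14 ≤ 15, expected clicks 9 + 11 + 2 + 12 = 34.
slot 4 + slot 3 + slot 2: cost 2 + 3 + 6 = 11 ≤ 15, expected clicks 11 + 2 + 12 = 25.
slot 5 + slot 4 + slot 2: cost 3 + 2 + 6 = 11 ≤ 15, expected clicks 9 + 11 + 12 = 32.
Best is slot 5, slot 4, slot 3, and slot 2 with total expected clicks 34.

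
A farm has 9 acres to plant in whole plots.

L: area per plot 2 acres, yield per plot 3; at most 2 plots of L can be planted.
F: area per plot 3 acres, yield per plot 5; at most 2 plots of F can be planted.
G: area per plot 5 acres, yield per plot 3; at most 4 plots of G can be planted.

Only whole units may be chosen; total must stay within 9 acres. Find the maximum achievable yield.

13

1×L and 2×F: area 8 ≤ 9, yield 1·3 + 2·5 = 13.
2×L and 1×F: area 7 ≤ 9, yield 2·3 + 1·5 = 11.
Best is 13.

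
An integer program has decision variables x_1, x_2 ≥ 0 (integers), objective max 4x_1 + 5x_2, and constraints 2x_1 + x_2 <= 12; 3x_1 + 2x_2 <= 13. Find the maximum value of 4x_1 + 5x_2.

Relaxing integrality, the LP optimum is 32.50 at (x_1,x_2) = (0, 6.5), which is not an integer point.
(x_1,x_2)=(0,6): 2·0+1·6=6≤12, 3·0+2·6=12≤13, objective 30.
(x_1,x_2)=(1,5): 2·1+1·5=7≤12, 3·1+2·5=13≤13, objective 29.
(x_1,x_2)=(0,5): 2·0+1·5=5≤12, 3·0+2·5=10≤13, objective 25.
The best lattice point is (0,6), giving 30.

30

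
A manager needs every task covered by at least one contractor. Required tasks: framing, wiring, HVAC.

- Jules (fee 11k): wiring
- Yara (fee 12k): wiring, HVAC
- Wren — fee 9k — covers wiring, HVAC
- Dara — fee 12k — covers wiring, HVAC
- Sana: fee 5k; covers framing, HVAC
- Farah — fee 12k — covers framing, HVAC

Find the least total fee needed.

14

Choose Wren and Sana: together they cover framing, wiring, HVAC — every task.
Total fee: 9 + 5 = 14.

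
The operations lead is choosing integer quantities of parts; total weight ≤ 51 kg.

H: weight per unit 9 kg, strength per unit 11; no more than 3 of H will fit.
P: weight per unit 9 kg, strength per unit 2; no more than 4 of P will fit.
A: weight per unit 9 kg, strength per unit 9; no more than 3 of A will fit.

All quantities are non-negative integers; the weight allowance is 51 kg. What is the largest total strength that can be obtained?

Take 3×H and 2×A: weight 45 ≤ 51, strength 3·11 + 2·9 = 51.
H has the best ratio (11/9) and is taken to its limit of 3; remaining capacity is filled optimally with the others.

51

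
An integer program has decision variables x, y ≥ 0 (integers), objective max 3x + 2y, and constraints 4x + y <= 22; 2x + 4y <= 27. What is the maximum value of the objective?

20

Relaxing integrality, the LP optimum is 22.21 at (x,y) = (4.36, 4.57), which is not an integer point.
(x,y)=(4,4): 4·4+1·4=20≤22, 2·4+4·4=24≤27, objective 20.
(x,y)=(3,5): 4·3+1·5=17≤22, 2·3+4·5=26≤27, objective 19.
(x,y)=(4,3): 4·4+1·3=19≤22, 2·4+4·3=20≤27, objective 18.
No feasible integer point exceeds 20.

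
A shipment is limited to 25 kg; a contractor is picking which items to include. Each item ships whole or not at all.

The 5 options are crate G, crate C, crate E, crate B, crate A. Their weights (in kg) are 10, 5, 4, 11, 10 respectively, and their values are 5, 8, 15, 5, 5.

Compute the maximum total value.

crate C + crate E + crate A: weight 5 + 4 + 10 = 19 ≤ 25, value 8 + 15 + 5 = 28.
crate C + crate E + crate B: weight 5 + 4 + 11 = 20 ≤ 25, value 8 + 15 + 5 = 28.
crate G + crate C + crate E: weight 10 + 5 + 4 = 19 ≤ 25, value 5 + 8 + 15 = 28.
The maximum value is 28; one optimal choice is crate G, crate C, and crate E.

28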